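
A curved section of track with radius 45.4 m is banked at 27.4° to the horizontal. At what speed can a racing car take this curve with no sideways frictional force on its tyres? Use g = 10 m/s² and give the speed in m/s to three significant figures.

15.3 m/s

On a frictionless banked curve, N sinθ = mv²/r and N cosθ = mg, so tanθ = v²/(rg).
v = √(r g tanθ) = √(45.4 × 10.0 × tan 27.4°) = √(45.4 × 10.0 × 0.5184) = √235.3 = 15.34 m/s.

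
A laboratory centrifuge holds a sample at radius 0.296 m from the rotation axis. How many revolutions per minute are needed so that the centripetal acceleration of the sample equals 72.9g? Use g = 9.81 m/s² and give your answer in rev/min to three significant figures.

469 rev/min

Require ω²r = 72.9g, so ω = √(72.9 × 9.81/0.296) = 49.15 rad/s.
In rev/min: ω × 60/(2π) = 49.15 × 60/(2π) = 469.4 rev/min.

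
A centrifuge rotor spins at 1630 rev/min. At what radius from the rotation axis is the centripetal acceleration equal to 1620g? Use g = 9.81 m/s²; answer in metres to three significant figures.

0.545 m

ω = 1630 rev/min × 2π/60 = 170.7 rad/s.
a_c = ω²r = 1620g ⇒ r = 1620 × 9.81 / (170.7)² = 15890/29140 = 0.5454 m.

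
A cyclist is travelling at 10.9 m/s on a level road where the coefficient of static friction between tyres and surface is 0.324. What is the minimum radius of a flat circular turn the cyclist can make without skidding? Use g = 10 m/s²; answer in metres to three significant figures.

At the limit, μ_s m g = m v²/r, so r_min = v²/(μ_s g) = (10.9)²/(0.324 × 10.0) = 118.8/3.240 = 36.67 m.

36.7 m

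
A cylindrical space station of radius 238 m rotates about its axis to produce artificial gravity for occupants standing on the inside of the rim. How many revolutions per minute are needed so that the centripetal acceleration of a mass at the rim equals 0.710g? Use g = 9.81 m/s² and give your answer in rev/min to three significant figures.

Require ω²r = 0.710g, so ω = √(0.710 × 9.81/238) = 0.1711 rad/s.
In rev/min: ω × 60/(2π) = 0.1711 × 60/(2π) = 1.634 rev/min.

1.63 rev/min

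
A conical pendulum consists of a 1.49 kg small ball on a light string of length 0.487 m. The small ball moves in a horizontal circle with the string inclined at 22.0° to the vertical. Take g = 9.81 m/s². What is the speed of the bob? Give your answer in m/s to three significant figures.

0.850 m/s

The radius of the circle is r = L sinθ = 0.487 × sin 22.0° = 0.1824 m.
Horizontally T sinθ = mv²/r and vertically T cosθ = mg, so tanθ = v²/(rg).
v = √(r g tanθ) = √(0.1824 × 9.81 × 0.4040) = √0.7231 = 0.8503 m/s.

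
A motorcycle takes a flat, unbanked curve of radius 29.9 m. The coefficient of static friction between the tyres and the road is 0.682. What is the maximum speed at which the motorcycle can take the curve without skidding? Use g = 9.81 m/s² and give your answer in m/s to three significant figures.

On a flat curve, static friction is the only horizontal force, so it must supply the full centripetal force: μ_s m g = m v²/r.
Mass cancels: v_max = √(μ_s g r) = √(0.682 × 9.81 × 29.9) = √200.0 = 14.14 m/s.

14.1 m/s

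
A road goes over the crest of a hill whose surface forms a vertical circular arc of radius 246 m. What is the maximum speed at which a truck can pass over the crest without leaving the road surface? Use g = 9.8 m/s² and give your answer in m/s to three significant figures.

49.1 m/s

At the crest the centre of the circle is below the truck, so the net downward (centripetal) force is mg − N = mv²/r.
The truck leaves the road when N → 0, giving v_max = √(g r) = √(9.8 × 246) = 49.10 m/s.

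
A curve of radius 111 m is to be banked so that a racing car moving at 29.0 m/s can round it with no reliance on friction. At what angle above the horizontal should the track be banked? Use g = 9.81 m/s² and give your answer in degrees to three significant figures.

37.7°

With no friction, the horizontal component of the normal force provides the centripetal force: N sinθ = mv²/r, while N cosθ = mg vertically.
Dividing: tanθ = v²/(r g) = (29.0)²/(111 × 9.81) = 841.0/1089 = 0.7723.
θ = arctan(0.7723) = 37.68°.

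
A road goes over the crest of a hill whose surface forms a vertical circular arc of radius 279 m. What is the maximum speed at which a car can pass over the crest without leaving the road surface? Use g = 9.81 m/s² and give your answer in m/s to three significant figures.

At the crest the centre of the circle is below the car, so the net downward (centripetal) force is mg − N = mv²/r.
The car leaves the road when N → 0, giving v_max = √(g r) = √(9.81 × 279) = 52.32 m/s.

52.3 m/s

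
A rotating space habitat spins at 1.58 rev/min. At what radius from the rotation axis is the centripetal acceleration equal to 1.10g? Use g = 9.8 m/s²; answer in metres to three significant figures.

ω = 1.58 rev/min × 2π/60 = 0.1655 rad/s.
a_c = ω²r = 1.10g ⇒ r = 1.10 × 9.8 / (0.1655)² = 10.78/0.02738 = 393.8 m.

394 m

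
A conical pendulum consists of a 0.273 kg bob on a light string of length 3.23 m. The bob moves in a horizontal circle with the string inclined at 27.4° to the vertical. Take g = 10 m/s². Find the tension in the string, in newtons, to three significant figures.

Vertically the bob has no acceleration, so T cosθ = mg.
T = mg/cosθ = 0.273 × 10.0 / cos 27.4° = 2.730/0.8878 = 3.075 N.

3.07 N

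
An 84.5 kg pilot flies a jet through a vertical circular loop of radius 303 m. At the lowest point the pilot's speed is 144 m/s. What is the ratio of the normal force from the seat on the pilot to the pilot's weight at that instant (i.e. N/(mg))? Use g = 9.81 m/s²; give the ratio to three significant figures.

At the bottom, N − mg = mv²/r, so N = m(v²/r + g) and N/(mg) = v²/(rg) + 1 = (144)²/(303 × 9.81) + 1 = 6.976 + 1 = 7.976.

7.98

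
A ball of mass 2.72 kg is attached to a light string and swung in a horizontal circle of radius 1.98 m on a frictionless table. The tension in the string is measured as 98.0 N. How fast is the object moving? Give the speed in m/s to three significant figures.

T = m v²/r ⇒ v = √(T r / m) = √(98.0 × 1.98 / 2.72) = √71.34 = 8.446 m/s.

8.45 m/s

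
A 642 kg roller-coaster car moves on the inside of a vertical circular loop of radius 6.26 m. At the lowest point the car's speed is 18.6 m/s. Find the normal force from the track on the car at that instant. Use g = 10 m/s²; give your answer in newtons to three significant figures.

41900 N

At the lowest point, N points up (toward the centre) and the weight mg points down (away from the centre), so the net inward force is N − mg = mv²/r.
N = m(v²/r + g) = 642 × ((18.6)²/6.26 + 10.0) = 642 × (55.27 + 10.0) = 642 × 65.27 = 41900 N.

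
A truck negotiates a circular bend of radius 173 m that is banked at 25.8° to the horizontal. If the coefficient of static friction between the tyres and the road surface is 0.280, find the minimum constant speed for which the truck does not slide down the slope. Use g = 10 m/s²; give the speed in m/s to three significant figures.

17.6 m/s

At the minimum speed, friction acts up the slope at its limiting value f = μN. Radially (horizontal, toward centre): N sinθ − μN cosθ = mv²/r. Vertically: N cosθ + μN sinθ = mg.
Dividing: v² = r g (sinθ − μcosθ)/(cosθ + μsinθ).
sinθ − μcosθ = 0.4352 − 0.280×0.9003 = 0.1831; cosθ + μsinθ = 0.9003 + 0.280×0.4352 = 1.022.
v² = 173 × 10.0 × 0.1831/1.022 = 310.0 m²/s², so v = 17.61 m/s.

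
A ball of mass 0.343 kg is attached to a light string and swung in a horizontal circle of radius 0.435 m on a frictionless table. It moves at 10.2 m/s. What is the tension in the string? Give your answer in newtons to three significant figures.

82.0 N

The tension is the only horizontal force, so it supplies the full centripetal force: T = m v²/r = 0.343 × (10.20)²/0.435 = 0.343 × 104.0/0.435 = 82.04 N.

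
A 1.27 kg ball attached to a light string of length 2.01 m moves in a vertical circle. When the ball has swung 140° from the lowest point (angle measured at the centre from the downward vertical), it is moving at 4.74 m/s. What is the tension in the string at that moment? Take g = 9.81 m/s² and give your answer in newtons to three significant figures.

4.65 N

Take the radial direction toward the centre of the circle as positive. The component of the weight along the string toward the centre is −mg cos φ (φ measured from the bottom), so Newton's second law along the string gives T − mg cos φ = m v²/r.
cos 140° = -0.7660, so T = m(v²/r + g cos φ) = 1.27 × ((4.74)²/2.01 + 9.81 × -0.7660) = 1.27 × (11.18 + (-7.515)) = 1.27 × 3.663 = 4.652 N.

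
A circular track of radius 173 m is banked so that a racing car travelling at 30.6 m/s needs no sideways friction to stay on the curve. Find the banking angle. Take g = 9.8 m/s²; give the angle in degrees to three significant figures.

With no friction, the horizontal component of the normal force provides the centripetal force: N sinθ = mv²/r, while N cosθ = mg vertically.
Dividing: tanθ = v²/(r g) = (30.6)²/(173 × 9.8) = 936.4/1695 = 0.5523.
θ = arctan(0.5523) = 28.91°.

28.9°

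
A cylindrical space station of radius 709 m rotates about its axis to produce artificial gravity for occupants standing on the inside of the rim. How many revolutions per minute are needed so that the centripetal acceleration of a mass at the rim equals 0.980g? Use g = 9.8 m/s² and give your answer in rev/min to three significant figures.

Require ω²r = 0.980g, so ω = √(0.980 × 9.8/709) = 0.1164 rad/s.
In rev/min: ω × 60/(2π) = 0.1164 × 60/(2π) = 1.111 rev/min.

1.11 rev/min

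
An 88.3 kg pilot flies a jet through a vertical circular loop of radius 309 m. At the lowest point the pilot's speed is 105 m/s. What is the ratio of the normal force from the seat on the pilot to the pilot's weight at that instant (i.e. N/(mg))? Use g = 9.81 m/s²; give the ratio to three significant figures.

4.64

At the bottom, N − mg = mv²/r, so N = m(v²/r + g) and N/(mg) = v²/(rg) + 1 = (105)²/(309 × 9.81) + 1 = 3.637 + 1 = 4.637.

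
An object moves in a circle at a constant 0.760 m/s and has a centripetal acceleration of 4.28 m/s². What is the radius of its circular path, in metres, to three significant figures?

0.135 m

a_c = v²/r ⇒ r = v²/a_c = (0.760)²/4.28 = 0.5776/4.28 = 0.1350 m.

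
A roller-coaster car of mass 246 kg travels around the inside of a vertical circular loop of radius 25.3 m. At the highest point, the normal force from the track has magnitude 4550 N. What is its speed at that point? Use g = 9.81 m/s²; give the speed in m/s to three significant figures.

26.8 m/s

At the top, N + mg = mv²/r, so v = √(r(N/m + g)) = √(25.3 × (4550/246 + 9.81)) = √(25.3 × 28.31) = √716.1 = 26.76 m/s.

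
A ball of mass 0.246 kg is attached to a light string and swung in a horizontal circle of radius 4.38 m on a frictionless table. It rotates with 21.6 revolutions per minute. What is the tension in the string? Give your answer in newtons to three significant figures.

ω = 21.6 rev/min × 2π/60 = 2.262 rad/s, so v = ωr = 2.262 × 4.38 = 9.907 m/s.
The tension is the only horizontal force, so it supplies the full centripetal force: T = m v²/r = 0.246 × (9.907)²/4.38 = 0.246 × 98.16/4.38 = 5.513 N.

5.51 N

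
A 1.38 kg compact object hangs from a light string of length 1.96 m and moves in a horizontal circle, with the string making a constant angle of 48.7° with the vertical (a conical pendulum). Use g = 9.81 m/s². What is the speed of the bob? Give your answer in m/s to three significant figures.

The radius of the circle is r = L sinθ = 1.96 × sin 48.7° = 1.472 m.
Horizontally T sinθ = mv²/r and vertically T cosθ = mg, so tanθ = v²/(rg).
v = √(r g tanθ) = √(1.472 × 9.81 × 1.138) = √16.44 = 4.055 m/s.

4.05 m/s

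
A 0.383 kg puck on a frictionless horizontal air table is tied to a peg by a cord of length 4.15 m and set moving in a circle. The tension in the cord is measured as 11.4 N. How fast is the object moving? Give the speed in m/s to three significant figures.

T = m v²/r ⇒ v = √(T r / m) = √(11.4 × 4.15 / 0.383) = √123.5 = 11.11 m/s.

11.1 m/s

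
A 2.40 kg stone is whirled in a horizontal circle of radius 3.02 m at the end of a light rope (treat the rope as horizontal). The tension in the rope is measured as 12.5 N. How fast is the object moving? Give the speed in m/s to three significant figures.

T = m v²/r ⇒ v = √(T r / m) = √(12.5 × 3.02 / 2.40) = √15.73 = 3.966 m/s.

3.97 m/s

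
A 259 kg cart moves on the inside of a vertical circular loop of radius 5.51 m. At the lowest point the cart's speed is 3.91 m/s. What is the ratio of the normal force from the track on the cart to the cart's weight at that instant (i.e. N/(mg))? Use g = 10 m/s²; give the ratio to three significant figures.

1.28

At the bottom, N − mg = mv²/r, so N = m(v²/r + g) and N/(mg) = v²/(rg) + 1 = (3.91)²/(5.51 × 10.0) + 1 = 0.2775 + 1 = 1.277.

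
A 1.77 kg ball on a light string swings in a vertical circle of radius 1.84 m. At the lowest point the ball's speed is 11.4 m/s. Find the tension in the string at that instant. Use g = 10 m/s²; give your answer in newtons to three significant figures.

143 N

At the lowest point, T points up (toward the centre) and the weight mg points down (away from the centre), so the net inward force is T − mg = mv²/r.
T = m(v²/r + g) = 1.77 × ((11.4)²/1.84 + 10.0) = 1.77 × (70.63 + 10.0) = 1.77 × 80.63 = 142.7 N.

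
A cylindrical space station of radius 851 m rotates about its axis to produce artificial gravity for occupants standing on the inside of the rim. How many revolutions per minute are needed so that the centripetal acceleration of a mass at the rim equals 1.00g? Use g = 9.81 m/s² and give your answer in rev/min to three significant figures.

1.03 rev/min

Require ω²r = 1.00g, so ω = √(1.00 × 9.81/851) = 0.1074 rad/s.
In rev/min: ω × 60/(2π) = 0.1074 × 60/(2π) = 1.025 rev/min.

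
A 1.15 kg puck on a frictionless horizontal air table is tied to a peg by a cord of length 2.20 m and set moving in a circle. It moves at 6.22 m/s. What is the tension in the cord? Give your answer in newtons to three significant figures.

The tension is the only horizontal force, so it supplies the full centripetal force: T = m v²/r = 1.15 × (6.220)²/2.20 = 1.15 × 38.69/2.20 = 20.22 N.

20.2 N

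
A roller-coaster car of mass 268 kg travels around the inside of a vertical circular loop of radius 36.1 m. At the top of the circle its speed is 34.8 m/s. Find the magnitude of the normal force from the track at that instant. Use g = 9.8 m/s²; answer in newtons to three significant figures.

6360 N

At the top, both N and the weight mg point inward (toward the centre), so N + mg = mv²/r.
N = m(v²/r − g) = 268 × ((34.8)²/36.1 − 9.8) = 268 × (33.55 − 9.8) = 268 × 23.75 = 6364 N.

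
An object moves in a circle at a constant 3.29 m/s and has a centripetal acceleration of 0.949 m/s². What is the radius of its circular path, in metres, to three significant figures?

11.4 m

a_c = v²/r ⇒ r = v²/a_c = (3.29)²/0.949 = 10.82/0.949 = 11.41 m.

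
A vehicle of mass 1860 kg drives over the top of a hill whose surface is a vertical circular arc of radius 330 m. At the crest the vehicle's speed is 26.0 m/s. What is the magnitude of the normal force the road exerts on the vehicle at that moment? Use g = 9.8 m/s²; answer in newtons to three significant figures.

14400 N

At the crest the centripetal acceleration points downward (toward the centre of the arc), so mg − N = mv²/r.
N = m(g − v²/r) = 1860 × (9.8 − (26.0)²/330) = 1860 × (9.8 − 2.048) = 1860 × 7.752 = 14420 N.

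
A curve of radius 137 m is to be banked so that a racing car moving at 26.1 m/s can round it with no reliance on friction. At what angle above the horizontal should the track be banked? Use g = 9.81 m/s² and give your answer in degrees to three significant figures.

With no friction, the horizontal component of the normal force provides the centripetal force: N sinθ = mv²/r, while N cosθ = mg vertically.
Dividing: tanθ = v²/(r g) = (26.1)²/(137 × 9.81) = 681.2/1344 = 0.5069.
θ = arctan(0.5069) = 26.88°.

26.9°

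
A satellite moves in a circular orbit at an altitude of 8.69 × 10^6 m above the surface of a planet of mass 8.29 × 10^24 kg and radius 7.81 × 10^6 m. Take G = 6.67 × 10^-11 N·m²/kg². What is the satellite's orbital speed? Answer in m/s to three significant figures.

5790 m/s

Orbital radius r = R + h = 7.81 × 10^6 + 8.69 × 10^6 = 1.650 × 10^7 m.
Gravity supplies the centripetal force: G M m / r² = m v² / r, so v = √(GM/r).
v = √(6.67 × 10^-11 × 8.29 × 10^24 / 1.650 × 10^7) = √(3.351 × 10^7) = 5789 m/s.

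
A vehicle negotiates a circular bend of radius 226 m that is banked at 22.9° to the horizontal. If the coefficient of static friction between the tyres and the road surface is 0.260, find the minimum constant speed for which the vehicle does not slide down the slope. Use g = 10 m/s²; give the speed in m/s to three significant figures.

At the minimum speed, friction acts up the slope at its limiting value f = μN. Radially (horizontal, toward centre): N sinθ − μN cosθ = mv²/r. Vertically: N cosθ + μN sinθ = mg.
Dividing: v² = r g (sinθ − μcosθ)/(cosθ + μsinθ).
sinθ − μcosθ = 0.3891 − 0.260×0.9212 = 0.1496; cosθ + μsinθ = 0.9212 + 0.260×0.3891 = 1.022.
v² = 226 × 10.0 × 0.1496/1.022 = 330.7 m²/s², so v = 18.19 m/s.

18.2 m/s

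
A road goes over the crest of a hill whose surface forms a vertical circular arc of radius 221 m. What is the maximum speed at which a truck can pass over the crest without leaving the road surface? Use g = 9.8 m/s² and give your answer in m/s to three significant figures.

46.5 m/s

At the crest the centre of the circle is below the truck, so the net downward (centripetal) force is mg − N = mv²/r.
The truck leaves the road when N → 0, giving v_max = √(g r) = √(9.8 × 221) = 46.54 m/s.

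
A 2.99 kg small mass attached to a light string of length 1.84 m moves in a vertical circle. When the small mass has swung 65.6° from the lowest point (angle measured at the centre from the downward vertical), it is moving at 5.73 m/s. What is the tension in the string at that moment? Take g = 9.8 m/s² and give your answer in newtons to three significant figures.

Take the radial direction toward the centre of the circle as positive. The component of the weight along the string toward the centre is −mg cos φ (φ measured from the bottom), so Newton's second law along the string gives T − mg cos φ = m v²/r.
cos 65.6° = 0.4131, so T = m(v²/r + g cos φ) = 2.99 × ((5.73)²/1.84 + 9.8 × 0.4131) = 2.99 × (17.84 + (4.048)) = 2.99 × 21.89 = 65.46 N.

65.5 N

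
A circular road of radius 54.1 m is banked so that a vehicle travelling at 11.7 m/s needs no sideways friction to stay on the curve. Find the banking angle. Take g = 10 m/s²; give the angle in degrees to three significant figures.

14.2°

For a frictionless banked turn: horizontally N sinθ = mv²/r and vertically N cosθ = mg.
Dividing: tanθ = v²/(r g) = (11.7)²/(54.1 × 10.0) = 136.9/541.0 = 0.2530.
θ = arctan(0.2530) = 14.20°.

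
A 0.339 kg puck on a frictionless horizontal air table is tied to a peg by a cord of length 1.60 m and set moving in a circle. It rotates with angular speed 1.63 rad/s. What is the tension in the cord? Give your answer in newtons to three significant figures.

v = ωr = 1.63 × 1.60 = 2.608 m/s.
The tension is the only horizontal force, so it supplies the full centripetal force: T = m v²/r = 0.339 × (2.608)²/1.60 = 0.339 × 6.802/1.60 = 1.441 N.

1.44 N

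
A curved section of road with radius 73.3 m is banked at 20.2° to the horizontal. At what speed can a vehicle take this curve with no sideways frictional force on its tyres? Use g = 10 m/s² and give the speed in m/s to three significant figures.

On a frictionless banked curve, N sinθ = mv²/r and N cosθ = mg, so tanθ = v²/(rg).
v = √(r g tanθ) = √(73.3 × 10.0 × tan 20.2°) = √(73.3 × 10.0 × 0.3679) = √269.7 = 16.42 m/s.

16.4 m/s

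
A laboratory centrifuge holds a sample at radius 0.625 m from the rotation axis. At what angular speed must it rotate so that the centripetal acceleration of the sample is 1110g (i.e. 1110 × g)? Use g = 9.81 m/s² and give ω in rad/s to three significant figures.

Centripetal acceleration a_c = ω²r. Setting ω²r = 1110g:
ω = √(1110g / r) = √(1110 × 9.81 / 0.625) = √17420 = 132.0 rad/s.

132 rad/s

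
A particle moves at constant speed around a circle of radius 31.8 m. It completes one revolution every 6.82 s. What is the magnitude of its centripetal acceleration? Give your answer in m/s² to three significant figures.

27.0 m/s²

v = 2πr/T = 2π × 31.8/6.82 = 29.30 m/s.
a_c = v²/r = (29.30)²/31.8 = 858.3/31.8 = 26.99 m/s².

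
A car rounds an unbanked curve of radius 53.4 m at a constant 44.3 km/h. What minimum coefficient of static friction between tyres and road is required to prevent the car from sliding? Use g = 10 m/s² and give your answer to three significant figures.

v = 44.3/3.6 = 12.31 m/s.
Friction provides the centripetal force: μ_s m g = m v²/r, so μ_s = v²/(g r) = (12.31)²/(10.0 × 53.4) = 151.4/534.0 = 0.2836.

0.284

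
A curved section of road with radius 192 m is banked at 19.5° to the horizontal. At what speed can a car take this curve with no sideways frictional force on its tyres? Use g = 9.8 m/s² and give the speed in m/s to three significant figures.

25.8 m/s

On a frictionless banked curve, N sinθ = mv²/r and N cosθ = mg, so tanθ = v²/(rg).
v = √(r g tanθ) = √(192 × 9.8 × tan 19.5°) = √(192 × 9.8 × 0.3541) = √666.3 = 25.81 m/s.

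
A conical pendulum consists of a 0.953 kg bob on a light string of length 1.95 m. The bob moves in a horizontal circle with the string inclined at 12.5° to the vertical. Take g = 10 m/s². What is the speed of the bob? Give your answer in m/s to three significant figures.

The radius of the circle is r = L sinθ = 1.95 × sin 12.5° = 0.4221 m.
Horizontally T sinθ = mv²/r and vertically T cosθ = mg, so tanθ = v²/(rg).
v = √(r g tanθ) = √(0.4221 × 10.0 × 0.2217) = √0.9357 = 0.9673 m/s.

0.967 m/s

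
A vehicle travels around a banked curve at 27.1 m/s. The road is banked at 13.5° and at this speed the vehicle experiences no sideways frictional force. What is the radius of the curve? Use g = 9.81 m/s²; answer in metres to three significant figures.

312 m

Frictionless banking: tanθ = v²/(rg), so r = v²/(g tanθ).
r = (27.1)²/(9.81 × tan 13.5°) = 734.4/(9.81 × 0.2401) = 734.4/2.355 = 311.8 m.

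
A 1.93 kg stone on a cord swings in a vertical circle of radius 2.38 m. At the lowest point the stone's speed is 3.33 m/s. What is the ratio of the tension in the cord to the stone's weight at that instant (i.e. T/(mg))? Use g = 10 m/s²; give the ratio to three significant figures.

At the bottom, T − mg = mv²/r, so T = m(v²/r + g) and T/(mg) = v²/(rg) + 1 = (3.33)²/(2.38 × 10.0) + 1 = 0.4659 + 1 = 1.466.

1.47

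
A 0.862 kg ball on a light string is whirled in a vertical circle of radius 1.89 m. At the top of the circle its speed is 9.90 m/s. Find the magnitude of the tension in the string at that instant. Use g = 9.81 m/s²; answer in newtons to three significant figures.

36.2 N

At the top, both T and the weight mg point inward (toward the centre), so T + mg = mv²/r.
T = m(v²/r − g) = 0.862 × ((9.90)²/1.89 − 9.81) = 0.862 × (51.86 − 9.81) = 0.862 × 42.05 = 36.24 N.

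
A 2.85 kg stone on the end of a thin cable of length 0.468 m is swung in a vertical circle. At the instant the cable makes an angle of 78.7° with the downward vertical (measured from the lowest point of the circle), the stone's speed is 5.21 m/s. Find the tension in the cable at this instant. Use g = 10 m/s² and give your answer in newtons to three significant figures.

Take the radial direction toward the centre of the circle as positive. The component of the weight along the string toward the centre is −mg cos φ (φ measured from the bottom), so Newton's second law along the string gives T − mg cos φ = m v²/r.
cos 78.7° = 0.1959, so T = m(v²/r + g cos φ) = 2.85 × ((5.21)²/0.468 + 10.0 × 0.1959) = 2.85 × (58.00 + (1.959)) = 2.85 × 59.96 = 170.9 N.

171 N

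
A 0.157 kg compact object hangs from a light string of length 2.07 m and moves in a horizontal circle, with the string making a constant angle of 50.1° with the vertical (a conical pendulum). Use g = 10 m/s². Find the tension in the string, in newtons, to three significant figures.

Vertically the bob has no acceleration, so T cosθ = mg.
T = mg/cosθ = 0.157 × 10.0 / cos 50.1° = 1.570/0.6414 = 2.448 N.

2.45 N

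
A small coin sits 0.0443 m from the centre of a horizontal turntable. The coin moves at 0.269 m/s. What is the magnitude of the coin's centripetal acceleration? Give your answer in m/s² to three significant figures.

1.63 m/s²

a_c = v²/r = (0.2690)²/0.0443 = 0.07236/0.0443 = 1.633 m/s².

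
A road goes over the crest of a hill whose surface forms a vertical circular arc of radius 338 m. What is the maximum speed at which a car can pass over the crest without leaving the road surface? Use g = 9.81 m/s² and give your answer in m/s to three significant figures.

57.6 m/s

At the crest the centre of the circle is below the car, so the net downward (centripetal) force is mg − N = mv²/r.
The car leaves the road when N → 0, giving v_max = √(g r) = √(9.81 × 338) = 57.58 m/s.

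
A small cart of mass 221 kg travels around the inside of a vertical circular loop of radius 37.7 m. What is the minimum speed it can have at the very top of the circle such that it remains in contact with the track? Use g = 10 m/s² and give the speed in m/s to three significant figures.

At the top, both weight mg and N point toward the centre: N + mg = mv²/r.
At minimum speed N → 0, so mg = mv_min²/r ⇒ v_min = √(g r) = √(10.0 × 37.7) = 19.42 m/s.

19.4 m/s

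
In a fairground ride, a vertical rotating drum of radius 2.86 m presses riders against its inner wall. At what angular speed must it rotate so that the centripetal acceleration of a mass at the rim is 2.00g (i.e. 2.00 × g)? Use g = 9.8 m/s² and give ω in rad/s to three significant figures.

Centripetal acceleration a_c = ω²r. Setting ω²r = 2.00g:
ω = √(2.00g / r) = √(2.00 × 9.8 / 2.86) = √6.853 = 2.618 rad/s.

2.62 rad/s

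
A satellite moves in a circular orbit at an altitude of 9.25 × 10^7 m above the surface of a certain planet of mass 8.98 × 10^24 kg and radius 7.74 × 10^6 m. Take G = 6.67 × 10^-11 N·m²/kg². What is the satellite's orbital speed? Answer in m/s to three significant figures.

2440 m/s

Orbital radius r = R + h = 7.74 × 10^6 + 9.25 × 10^7 = 1.002 × 10^8 m.
Gravity supplies the centripetal force: G M m / r² = m v² / r, so v = √(GM/r).
v = √(6.67 × 10^-11 × 8.98 × 10^24 / 1.002 × 10^8) = √(5.975 × 10^6) = 2444 m/s.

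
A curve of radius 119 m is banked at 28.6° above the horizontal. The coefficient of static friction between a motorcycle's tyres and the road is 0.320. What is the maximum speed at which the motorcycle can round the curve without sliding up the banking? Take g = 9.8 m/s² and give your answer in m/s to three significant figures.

35.0 m/s

At the maximum speed, friction acts down the slope at its limiting value f = μN. Radially (horizontal, toward centre): N sinθ + μN cosθ = mv²/r. Vertically: N cosθ − μN sinθ = mg.
Dividing: v² = r g (sinθ + μcosθ)/(cosθ − μsinθ).
sinθ + μcosθ = 0.4787 + 0.320×0.8780 = 0.7596; cosθ − μsinθ = 0.8780 − 0.320×0.4787 = 0.7248.
v² = 119 × 9.8 × 0.7596/0.7248 = 1222 m²/s², so v = 34.96 m/s.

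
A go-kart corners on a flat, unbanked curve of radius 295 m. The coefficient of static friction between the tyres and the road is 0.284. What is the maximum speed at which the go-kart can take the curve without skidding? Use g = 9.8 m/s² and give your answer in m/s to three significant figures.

The only inward force on a level bend is static friction, so at the limit f_s = μ_s N = μ_s m g = m v²/r.
Mass cancels: v_max = √(μ_s g r) = √(0.284 × 9.8 × 295) = √821.0 = 28.65 m/s.

28.7 m/s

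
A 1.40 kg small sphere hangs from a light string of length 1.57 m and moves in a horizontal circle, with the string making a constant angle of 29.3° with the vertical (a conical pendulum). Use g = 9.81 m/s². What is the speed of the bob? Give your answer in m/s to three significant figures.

2.06 m/s

The radius of the circle is r = L sinθ = 1.57 × sin 29.3° = 0.7683 m.
Horizontally T sinθ = mv²/r and vertically T cosθ = mg, so tanθ = v²/(rg).
v = √(r g tanθ) = √(0.7683 × 9.81 × 0.5612) = √4.230 = 2.057 m/s.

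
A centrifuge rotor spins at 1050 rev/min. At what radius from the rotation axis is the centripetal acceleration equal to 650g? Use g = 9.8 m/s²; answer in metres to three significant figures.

0.527 m

ω = 1050 rev/min × 2π/60 = 110.0 rad/s.
a_c = ω²r = 650g ⇒ r = 650 × 9.8 / (110.0)² = 6370/12090 = 0.5269 m.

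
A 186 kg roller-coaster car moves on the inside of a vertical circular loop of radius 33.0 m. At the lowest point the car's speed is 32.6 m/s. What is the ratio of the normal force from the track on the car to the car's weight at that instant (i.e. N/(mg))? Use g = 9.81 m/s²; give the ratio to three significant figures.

At the bottom, N − mg = mv²/r, so N = m(v²/r + g) and N/(mg) = v²/(rg) + 1 = (32.6)²/(33.0 × 9.81) + 1 = 3.283 + 1 = 4.283.

4.28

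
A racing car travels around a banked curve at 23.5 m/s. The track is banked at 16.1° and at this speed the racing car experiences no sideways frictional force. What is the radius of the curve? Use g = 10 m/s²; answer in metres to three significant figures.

Frictionless banking: tanθ = v²/(rg), so r = v²/(g tanθ).
r = (23.5)²/(10.0 × tan 16.1°) = 552.2/(10.0 × 0.2886) = 552.2/2.886 = 191.3 m.

191 m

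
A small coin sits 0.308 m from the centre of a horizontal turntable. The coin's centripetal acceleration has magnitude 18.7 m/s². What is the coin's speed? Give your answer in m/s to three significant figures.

2.40 m/s

a_c = v²/r ⇒ v = √(a_c · r) = √(18.7 × 0.308) = √5.760 = 2.400 m/s.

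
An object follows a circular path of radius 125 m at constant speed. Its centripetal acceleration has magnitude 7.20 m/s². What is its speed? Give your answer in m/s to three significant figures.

a_c = v²/r ⇒ v = √(a_c · r) = √(7.20 × 125) = √900.0 = 30.00 m/s.

30.0 m/s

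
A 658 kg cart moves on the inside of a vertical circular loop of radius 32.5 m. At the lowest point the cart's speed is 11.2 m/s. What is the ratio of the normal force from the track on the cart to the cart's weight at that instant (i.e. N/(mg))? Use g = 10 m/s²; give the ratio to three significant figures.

At the bottom, N − mg = mv²/r, so N = m(v²/r + g) and N/(mg) = v²/(rg) + 1 = (11.2)²/(32.5 × 10.0) + 1 = 0.3860 + 1 = 1.386.

1.39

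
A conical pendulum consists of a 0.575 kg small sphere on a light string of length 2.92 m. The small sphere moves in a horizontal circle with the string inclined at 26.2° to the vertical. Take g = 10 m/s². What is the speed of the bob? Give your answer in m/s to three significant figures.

2.52 m/s

The radius of the circle is r = L sinθ = 2.92 × sin 26.2° = 1.289 m.
Horizontally T sinθ = mv²/r and vertically T cosθ = mg, so tanθ = v²/(rg).
v = √(r g tanθ) = √(1.289 × 10.0 × 0.4921) = √6.344 = 2.519 m/s.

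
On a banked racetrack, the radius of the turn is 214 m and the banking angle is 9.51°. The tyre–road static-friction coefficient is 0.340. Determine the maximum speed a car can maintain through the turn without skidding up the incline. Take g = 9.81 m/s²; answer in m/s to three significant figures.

At the maximum speed, friction acts down the slope at its limiting value f = μN. Radially (horizontal, toward centre): N sinθ + μN cosθ = mv²/r. Vertically: N cosθ − μN sinθ = mg.
Dividing: v² = r g (sinθ + μcosθ)/(cosθ − μsinθ).
sinθ + μcosθ = 0.1652 + 0.340×0.9863 = 0.5005; cosθ − μsinθ = 0.9863 − 0.340×0.1652 = 0.9301.
v² = 214 × 9.81 × 0.5005/0.9301 = 1130 m²/s², so v = 33.61 m/s.

33.6 m/s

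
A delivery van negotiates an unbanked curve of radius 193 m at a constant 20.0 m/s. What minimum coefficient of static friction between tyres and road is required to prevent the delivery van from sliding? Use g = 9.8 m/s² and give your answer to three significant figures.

0.211

Friction provides the centripetal force: μ_s m g = m v²/r, so μ_s = v²/(g r) = (20.00)²/(9.8 × 193) = 400.0/1891 = 0.2115.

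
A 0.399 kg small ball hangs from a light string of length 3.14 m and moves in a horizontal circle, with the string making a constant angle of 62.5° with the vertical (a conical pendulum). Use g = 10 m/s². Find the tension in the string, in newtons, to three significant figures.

8.64 N

Vertically the bob has no acceleration, so T cosθ = mg.
T = mg/cosθ = 0.399 × 10.0 / cos 62.5° = 3.990/0.4617 = 8.641 N.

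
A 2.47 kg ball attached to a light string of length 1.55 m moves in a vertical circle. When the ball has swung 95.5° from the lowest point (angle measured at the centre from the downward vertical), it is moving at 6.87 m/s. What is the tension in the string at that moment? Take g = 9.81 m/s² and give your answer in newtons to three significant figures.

Take the radial direction toward the centre of the circle as positive. The component of the weight along the string toward the centre is −mg cos φ (φ measured from the bottom), so Newton's second law along the string gives T − mg cos φ = m v²/r.
cos 95.5° = -0.09585, so T = m(v²/r + g cos φ) = 2.47 × ((6.87)²/1.55 + 9.81 × -0.09585) = 2.47 × (30.45 + (-0.9402)) = 2.47 × 29.51 = 72.89 N.

72.9 N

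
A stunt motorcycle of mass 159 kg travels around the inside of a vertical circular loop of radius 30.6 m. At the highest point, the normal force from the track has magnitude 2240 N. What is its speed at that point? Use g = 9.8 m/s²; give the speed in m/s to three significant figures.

At the top, N + mg = mv²/r, so v = √(r(N/m + g)) = √(30.6 × (2240/159 + 9.8)) = √(30.6 × 23.89) = √731.0 = 27.04 m/s.

27.0 m/s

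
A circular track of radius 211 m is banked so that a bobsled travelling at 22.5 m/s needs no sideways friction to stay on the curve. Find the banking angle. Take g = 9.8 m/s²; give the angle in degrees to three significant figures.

13.8°

With no friction, the horizontal component of the normal force provides the centripetal force: N sinθ = mv²/r, while N cosθ = mg vertically.
Dividing: tanθ = v²/(r g) = (22.5)²/(211 × 9.8) = 506.2/2068 = 0.2448.
θ = arctan(0.2448) = 13.76°.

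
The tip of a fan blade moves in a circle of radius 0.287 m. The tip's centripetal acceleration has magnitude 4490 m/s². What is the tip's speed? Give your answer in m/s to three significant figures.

35.9 m/s

a_c = v²/r ⇒ v = √(a_c · r) = √(4490 × 0.287) = √1289 = 35.90 m/s.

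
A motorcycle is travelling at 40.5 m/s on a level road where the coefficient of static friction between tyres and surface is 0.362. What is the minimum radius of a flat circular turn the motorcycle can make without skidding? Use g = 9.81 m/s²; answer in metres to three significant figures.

462 m

At the limit, μ_s m g = m v²/r, so r_min = v²/(μ_s g) = (40.5)²/(0.362 × 9.81) = 1640/3.551 = 461.9 m.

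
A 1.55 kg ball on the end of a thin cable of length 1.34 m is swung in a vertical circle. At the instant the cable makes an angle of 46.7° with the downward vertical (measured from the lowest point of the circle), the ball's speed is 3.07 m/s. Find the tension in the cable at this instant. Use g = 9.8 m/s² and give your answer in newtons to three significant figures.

21.3 N

Take the radial direction toward the centre of the circle as positive. The component of the weight along the string toward the centre is −mg cos φ (φ measured from the bottom), so Newton's second law along the string gives T − mg cos φ = m v²/r.
cos 46.7° = 0.6858, so T = m(v²/r + g cos φ) = 1.55 × ((3.07)²/1.34 + 9.8 × 0.6858) = 1.55 × (7.034 + (6.721)) = 1.55 × 13.75 = 21.32 N.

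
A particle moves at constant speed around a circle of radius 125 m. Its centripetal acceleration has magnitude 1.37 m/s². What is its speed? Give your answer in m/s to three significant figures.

13.1 m/s

a_c = v²/r ⇒ v = √(a_c · r) = √(1.37 × 125) = √171.2 = 13.09 m/s.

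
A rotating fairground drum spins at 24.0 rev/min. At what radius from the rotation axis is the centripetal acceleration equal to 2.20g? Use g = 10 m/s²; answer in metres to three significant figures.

3.48 m

ω = 24.0 rev/min × 2π/60 = 2.513 rad/s.
a_c = ω²r = 2.20g ⇒ r = 2.20 × 10.0 / (2.513)² = 22.00/6.317 = 3.483 m.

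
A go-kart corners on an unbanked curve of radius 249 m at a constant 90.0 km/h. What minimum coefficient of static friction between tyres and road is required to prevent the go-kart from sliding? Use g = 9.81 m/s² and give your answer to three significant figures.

v = 90.0/3.6 = 25.00 m/s.
Friction provides the centripetal force: μ_s m g = m v²/r, so μ_s = v²/(g r) = (25.00)²/(9.81 × 249) = 625.0/2443 = 0.2559.

0.256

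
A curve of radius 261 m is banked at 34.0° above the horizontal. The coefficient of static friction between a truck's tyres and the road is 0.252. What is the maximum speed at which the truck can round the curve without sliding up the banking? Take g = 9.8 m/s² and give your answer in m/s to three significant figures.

At the maximum speed, friction acts down the slope at its limiting value f = μN. Radially (horizontal, toward centre): N sinθ + μN cosθ = mv²/r. Vertically: N cosθ − μN sinθ = mg.
Dividing: v² = r g (sinθ + μcosθ)/(cosθ − μsinθ).
sinθ + μcosθ = 0.5592 + 0.252×0.8290 = 0.7681; cosθ − μsinθ = 0.8290 − 0.252×0.5592 = 0.6881.
v² = 261 × 9.8 × 0.7681/0.6881 = 2855 m²/s², so v = 53.43 m/s.

53.4 m/s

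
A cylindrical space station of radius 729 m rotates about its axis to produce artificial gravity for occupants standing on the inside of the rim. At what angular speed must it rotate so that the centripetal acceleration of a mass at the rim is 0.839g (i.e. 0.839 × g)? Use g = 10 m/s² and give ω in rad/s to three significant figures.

0.107 rad/s

Centripetal acceleration a_c = ω²r. Setting ω²r = 0.839g:
ω = √(0.839g / r) = √(0.839 × 10.0 / 729) = √0.01151 = 0.1073 rad/s.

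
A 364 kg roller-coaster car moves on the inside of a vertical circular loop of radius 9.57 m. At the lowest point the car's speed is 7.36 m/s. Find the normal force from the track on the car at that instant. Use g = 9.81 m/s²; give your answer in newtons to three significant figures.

At the lowest point, N points up (toward the centre) and the weight mg points down (away from the centre), so the net inward force is N − mg = mv²/r.
N = m(v²/r + g) = 364 × ((7.36)²/9.57 + 9.81) = 364 × (5.660 + 9.81) = 364 × 15.47 = 5631 N.

5630 N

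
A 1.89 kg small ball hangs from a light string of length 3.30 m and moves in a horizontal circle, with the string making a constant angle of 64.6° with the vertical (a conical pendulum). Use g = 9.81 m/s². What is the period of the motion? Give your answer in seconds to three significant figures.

r = L sinθ = 2.981 m. From T sinθ = mω²r and T cosθ = mg: tanθ = ω²r/g, so ω² = g tanθ / r = g/(L cosθ).
ω = √(g/(L cosθ)) = √(9.81/(3.30 × 0.4289)) = √6.930 = 2.633 rad/s.
Period = 2π/ω = 2.387 s.

2.39 s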